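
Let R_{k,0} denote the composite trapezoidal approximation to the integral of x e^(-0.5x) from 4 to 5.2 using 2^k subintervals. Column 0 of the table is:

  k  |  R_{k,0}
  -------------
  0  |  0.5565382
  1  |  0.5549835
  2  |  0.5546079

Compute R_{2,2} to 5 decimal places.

Richardson extrapolation on the trapezoidal column (denominator 4−1=3):
R_{1,1} = (4·0.5549835 − 0.5565382) / 3 = 0.5544653
R_{2,1} = 0.5546079 + (0.5546079 − 0.5549835)/3 = 0.5544827
R_{2,2} = (16·0.5544827 − 0.5544653) / 15 = 0.5544839

0.55448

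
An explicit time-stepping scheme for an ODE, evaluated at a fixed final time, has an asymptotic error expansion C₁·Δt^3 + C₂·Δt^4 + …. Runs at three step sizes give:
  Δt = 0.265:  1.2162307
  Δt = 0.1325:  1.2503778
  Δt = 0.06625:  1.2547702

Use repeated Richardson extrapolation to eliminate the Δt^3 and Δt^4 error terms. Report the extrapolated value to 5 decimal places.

1.25541

First eliminate the Δt^3 term (factor 2^3 = 8):
  B₁ = (8·1.2503778 − 1.2162307)/7 = 1.2552560
  B₂ = (8·1.2547702 − 1.2503778)/7 = 1.2553977
Then eliminate the Δt^4 term (factor 2^4 = 16):
  (16·1.2553977 − 1.2552560)/15 = 1.2554071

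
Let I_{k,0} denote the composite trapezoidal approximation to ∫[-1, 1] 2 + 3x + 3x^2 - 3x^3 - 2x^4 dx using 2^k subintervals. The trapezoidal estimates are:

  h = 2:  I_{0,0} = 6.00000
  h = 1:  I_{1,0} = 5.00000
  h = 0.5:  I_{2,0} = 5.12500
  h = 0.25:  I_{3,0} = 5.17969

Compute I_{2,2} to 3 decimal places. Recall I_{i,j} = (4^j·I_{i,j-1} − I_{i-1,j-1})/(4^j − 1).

Richardson extrapolation on the trapezoidal column (denominator 4−1=3):
I_{1,1} = 5.00000 + (5.00000 − 6.00000)/3 = 4.66667
I_{2,1} = 5.12500 + (5.12500 − 5.00000)/3 = 5.16667
I_{2,2} = (16·5.16667 − 4.66667) / 15 = 5.20000
(Column j=1 coincides with Simpson's rule on the same nodes.)

5.200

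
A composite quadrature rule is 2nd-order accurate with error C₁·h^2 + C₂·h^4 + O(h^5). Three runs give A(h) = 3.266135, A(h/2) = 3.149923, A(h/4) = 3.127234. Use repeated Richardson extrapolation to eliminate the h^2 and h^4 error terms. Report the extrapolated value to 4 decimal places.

First eliminate the h^2 term (factor 2^2 = 4):
  B₁ = (4·3.149923 − 3.266135)/3 = 3.111186
  B₂ = (4·3.127234 − 3.149923)/3 = 3.119671
Then eliminate the h^4 term (factor 2^4 = 16):
  (16·3.119671 − 3.111186)/15 = 3.120237

3.1202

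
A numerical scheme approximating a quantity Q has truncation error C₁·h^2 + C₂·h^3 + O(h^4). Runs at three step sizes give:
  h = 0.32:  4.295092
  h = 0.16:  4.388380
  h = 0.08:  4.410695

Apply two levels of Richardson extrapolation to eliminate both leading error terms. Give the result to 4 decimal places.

First eliminate the h^2 term (factor 2^2 = 4):
  B₁ = (4·4.388380 − 4.295092)/3 = 4.419476
  B₂ = (4·4.410695 − 4.388380)/3 = 4.418133
Then eliminate the h^3 term (factor 2^3 = 8):
  (8·4.418133 − 4.419476)/7 = 4.417941

4.4179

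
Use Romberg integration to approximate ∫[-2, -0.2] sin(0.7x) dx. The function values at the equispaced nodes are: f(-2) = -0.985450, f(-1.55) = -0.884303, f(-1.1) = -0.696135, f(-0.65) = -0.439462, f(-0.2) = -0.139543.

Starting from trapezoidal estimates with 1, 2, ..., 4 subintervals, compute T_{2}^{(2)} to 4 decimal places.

T_{0}^{(0)} (trapezoid, 1 panel, h=1.8000): -1.012494
T_{1}^{(0)} (trapezoid, 2 panels, h=0.9000): -1.132768
T_{2}^{(0)} (trapezoid, 4 panels, h=0.4500): -1.162078
T_{1}^{(1)} = -1.132768 + (-1.132768 − (-1.012494))/3 = -1.172859
T_{2}^{(1)} = -1.162078 + (-1.162078 − (-1.132768))/3 = -1.171848
T_{2}^{(2)} = -1.171848 + (-1.171848 − (-1.172859))/15 = -1.171781

-1.1718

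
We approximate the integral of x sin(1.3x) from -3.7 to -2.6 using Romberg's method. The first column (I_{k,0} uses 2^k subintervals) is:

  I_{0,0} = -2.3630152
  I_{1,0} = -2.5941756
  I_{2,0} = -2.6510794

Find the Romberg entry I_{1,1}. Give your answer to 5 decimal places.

Richardson extrapolation on the trapezoidal column (denominator 4−1=3):
I_{1,1} = (4·(-2.5941756) − (-2.3630152)) / 3 = -2.6712291

-2.67123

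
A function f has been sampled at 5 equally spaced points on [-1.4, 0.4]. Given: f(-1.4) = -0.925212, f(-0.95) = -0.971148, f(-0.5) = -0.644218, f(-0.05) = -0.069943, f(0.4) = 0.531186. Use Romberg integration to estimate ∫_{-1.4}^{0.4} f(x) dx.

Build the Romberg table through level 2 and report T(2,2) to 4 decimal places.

T(0,0) (trapezoid, 1 panel, h=1.8000): -0.354623
T(1,0) (trapezoid, 2 panels, h=0.9000): -0.757108
T(2,0) (trapezoid, 4 panels, h=0.4500): -0.847045
T(1,1) = -0.757108 + (-0.757108 − (-0.354623))/3 = -0.891270
T(2,1) = -0.847045 + (-0.847045 − (-0.757108))/3 = -0.877024
T(2,2) = -0.877024 + (-0.877024 − (-0.891270))/15 = -0.876074

-0.8761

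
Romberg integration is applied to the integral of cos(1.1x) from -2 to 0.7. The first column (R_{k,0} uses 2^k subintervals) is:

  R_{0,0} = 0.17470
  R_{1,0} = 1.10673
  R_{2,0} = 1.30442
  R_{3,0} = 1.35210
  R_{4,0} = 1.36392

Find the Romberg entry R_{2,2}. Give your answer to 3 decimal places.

1.367

Richardson extrapolation on the trapezoidal column (denominator 4−1=3):
R_{1,1} = 1.10673 + (1.10673 − 0.17470)/3 = 1.41741
R_{2,1} = 1.30442 + (1.30442 − 1.10673)/3 = 1.37032
R_{2,2} = (16·1.37032 − 1.41741) / 15 = 1.36718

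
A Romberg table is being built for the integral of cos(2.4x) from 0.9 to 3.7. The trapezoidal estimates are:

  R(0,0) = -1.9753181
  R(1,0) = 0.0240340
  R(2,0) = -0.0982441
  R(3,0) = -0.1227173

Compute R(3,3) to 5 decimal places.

Richardson extrapolation on the trapezoidal column (denominator 4−1=3):
R(1,1) = 0.0240340 + (0.0240340 − (-1.9753181))/3 = 0.6904847
R(2,1) = -0.0982441 + (-0.0982441 − 0.0240340)/3 = -0.1390035
R(3,1) = (4·(-0.1227173) − (-0.0982441)) / 3 = -0.1308750
R(2,2) = -0.1390035 + (-0.1390035 − 0.6904847)/15 = -0.1943027
R(3,2) = -0.1308750 + (-0.1308750 − (-0.1390035))/15 = -0.1303331
R(3,3) = -0.1303331 + (-0.1303331 − (-0.1943027))/63 = -0.1293177

-0.12932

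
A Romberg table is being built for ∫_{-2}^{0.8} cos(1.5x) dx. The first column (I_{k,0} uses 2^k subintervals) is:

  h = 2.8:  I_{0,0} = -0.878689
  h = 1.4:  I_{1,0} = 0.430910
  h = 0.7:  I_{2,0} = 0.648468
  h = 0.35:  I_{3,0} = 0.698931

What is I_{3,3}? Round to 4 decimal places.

0.7155

Richardson extrapolation on the trapezoidal column (denominator 4−1=3):
I_{1,1} = (4·0.430910 − (-0.878689)) / 3 = 0.867443
I_{2,1} = 0.648468 + (0.648468 − 0.430910)/3 = 0.720987
I_{3,1} = 0.698931 + (0.698931 − 0.648468)/3 = 0.715752
I_{2,2} = (16·0.720987 − 0.867443) / 15 = 0.711223
I_{3,2} = 0.715752 + (0.715752 − 0.720987)/15 = 0.715403
I_{3,3} = (64·0.715403 − 0.711223) / 63 = 0.715469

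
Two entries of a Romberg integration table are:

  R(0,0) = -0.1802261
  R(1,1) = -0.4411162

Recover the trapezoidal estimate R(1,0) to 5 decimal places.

-0.37589

From R(1,1) = (4·R(1,0) − R(0,0))/3, solve for R(1,0):
4·R(1,0) = 3·(-0.4411162) + (-0.1802261) = -1.5035747
R(1,0) = -0.3758937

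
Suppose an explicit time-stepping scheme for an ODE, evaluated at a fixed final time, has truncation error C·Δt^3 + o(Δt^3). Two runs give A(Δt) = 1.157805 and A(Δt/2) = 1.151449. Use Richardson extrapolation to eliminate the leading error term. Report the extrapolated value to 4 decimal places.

Extrapolated value = (8·A(Δt/2) − A(Δt)) / (8 − 1)
= (8·1.151449 − 1.157805) / 7
= 8.053787 / 7 = 1.150541

1.1505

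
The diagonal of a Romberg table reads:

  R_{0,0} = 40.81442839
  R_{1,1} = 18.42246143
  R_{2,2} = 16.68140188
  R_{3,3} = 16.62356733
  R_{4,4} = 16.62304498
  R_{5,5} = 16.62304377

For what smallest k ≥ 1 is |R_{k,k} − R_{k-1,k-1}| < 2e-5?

|R_{1,1} − R_{0,0}| = 22.39196696 ≥ 2e-5
|R_{2,2} − R_{1,1}| = 1.74105955 ≥ 2e-5
|R_{3,3} − R_{2,2}| = 0.05783455 ≥ 2e-5
|R_{4,4} − R_{3,3}| = 0.00052235 ≥ 2e-5
|R_{5,5} − R_{4,4}| = 0.00000121 < 2e-5

k = 5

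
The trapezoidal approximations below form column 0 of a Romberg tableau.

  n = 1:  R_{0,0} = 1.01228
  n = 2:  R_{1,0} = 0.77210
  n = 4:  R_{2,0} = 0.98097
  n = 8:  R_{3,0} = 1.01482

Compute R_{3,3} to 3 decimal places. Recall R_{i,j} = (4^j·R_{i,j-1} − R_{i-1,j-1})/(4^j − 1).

1.024

Richardson extrapolation on the trapezoidal column (denominator 4−1=3):
R_{1,1} = (4·0.77210 − 1.01228) / 3 = 0.69204
R_{2,1} = (4·0.98097 − 0.77210) / 3 = 1.05059
R_{3,1} = 1.01482 + (1.01482 − 0.98097)/3 = 1.02610
R_{2,2} = (16·1.05059 − 0.69204) / 15 = 1.07449
R_{3,2} = 1.02610 + (1.02610 − 1.05059)/15 = 1.02447
R_{3,3} = 1.02447 + (1.02447 − 1.07449)/63 = 1.02368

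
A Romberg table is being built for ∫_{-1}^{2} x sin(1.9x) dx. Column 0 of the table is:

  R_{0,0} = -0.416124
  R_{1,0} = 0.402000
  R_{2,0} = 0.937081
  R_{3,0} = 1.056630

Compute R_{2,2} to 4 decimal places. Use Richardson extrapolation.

1.1448

Richardson extrapolation on the trapezoidal column (denominator 4−1=3):
R_{1,1} = (4·0.402000 − (-0.416124)) / 3 = 0.674708
R_{2,1} = (4·0.937081 − 0.402000) / 3 = 1.115441
R_{2,2} = 1.115441 + (1.115441 − 0.674708)/15 = 1.144823
(Column j=1 coincides with Simpson's rule on the same nodes.)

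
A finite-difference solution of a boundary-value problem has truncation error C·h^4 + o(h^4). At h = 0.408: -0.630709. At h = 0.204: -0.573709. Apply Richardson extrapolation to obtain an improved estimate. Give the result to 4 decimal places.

The leading error scales as h^4; refining by a factor of 2 reduces it by 2^4 = 16.
Extrapolated value = (16·A(h/2) − A(h)) / (16 − 1)
= (16·(-0.573709) − (-0.630709)) / 15
= -8.548635 / 15 = -0.569909

-0.5699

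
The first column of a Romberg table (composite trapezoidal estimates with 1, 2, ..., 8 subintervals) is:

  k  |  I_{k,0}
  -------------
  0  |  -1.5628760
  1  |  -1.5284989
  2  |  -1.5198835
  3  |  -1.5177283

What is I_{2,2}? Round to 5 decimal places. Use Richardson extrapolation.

I_{1,1} = (4·(-1.5284989) − (-1.5628760)) / 3 = -1.5170399
I_{2,1} = (4·(-1.5198835) − (-1.5284989)) / 3 = -1.5170117
I_{2,2} = (16·(-1.5170117) − (-1.5170399)) / 15 = -1.5170098
(Column j=1 coincides with Simpson's rule on the same nodes.)

-1.51701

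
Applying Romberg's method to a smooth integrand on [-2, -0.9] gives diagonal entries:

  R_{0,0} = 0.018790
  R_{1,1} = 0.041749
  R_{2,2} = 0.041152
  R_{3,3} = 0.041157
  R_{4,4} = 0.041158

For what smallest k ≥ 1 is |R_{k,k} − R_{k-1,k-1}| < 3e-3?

|R_{1,1} − R_{0,0}| = 0.022959 ≥ 3e-3
|R_{2,2} − R_{1,1}| = 0.000597 < 3e-3

k = 2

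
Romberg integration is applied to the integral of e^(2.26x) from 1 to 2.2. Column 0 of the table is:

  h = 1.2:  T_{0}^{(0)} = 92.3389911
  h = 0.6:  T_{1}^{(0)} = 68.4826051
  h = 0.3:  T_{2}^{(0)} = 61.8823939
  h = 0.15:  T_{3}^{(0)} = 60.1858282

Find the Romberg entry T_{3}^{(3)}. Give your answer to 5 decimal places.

59.61602

Richardson extrapolation on the trapezoidal column (denominator 4−1=3):
T_{1}^{(1)} = (4·68.4826051 − 92.3389911) / 3 = 60.5304764
T_{2}^{(1)} = 61.8823939 + (61.8823939 − 68.4826051)/3 = 59.6823235
T_{3}^{(1)} = (4·60.1858282 − 61.8823939) / 3 = 59.6203063
T_{2}^{(2)} = 59.6823235 + (59.6823235 − 60.5304764)/15 = 59.6257800
T_{3}^{(2)} = (16·59.6203063 − 59.6823235) / 15 = 59.6161718
T_{3}^{(3)} = 59.6161718 + (59.6161718 − 59.6257800)/63 = 59.6160193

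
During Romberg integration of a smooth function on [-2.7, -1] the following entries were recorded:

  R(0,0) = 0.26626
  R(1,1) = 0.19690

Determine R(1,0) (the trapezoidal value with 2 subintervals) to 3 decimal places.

0.214

From R(1,1) = (4·R(1,0) − R(0,0))/3, solve for R(1,0):
4·R(1,0) = 3·0.19690 + 0.26626 = 0.85696
R(1,0) = 0.21424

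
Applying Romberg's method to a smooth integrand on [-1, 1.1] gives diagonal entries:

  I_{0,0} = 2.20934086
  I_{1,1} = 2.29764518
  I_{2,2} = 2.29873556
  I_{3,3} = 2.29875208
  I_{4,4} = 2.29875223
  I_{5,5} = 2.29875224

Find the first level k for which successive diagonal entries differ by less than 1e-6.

|I_{1,1} − I_{0,0}| = 0.08830432 ≥ 1e-6
|I_{2,2} − I_{1,1}| = 0.00109038 ≥ 1e-6
|I_{3,3} − I_{2,2}| = 0.00001652 ≥ 1e-6
|I_{4,4} − I_{3,3}| = 0.00000015 < 1e-6

k = 4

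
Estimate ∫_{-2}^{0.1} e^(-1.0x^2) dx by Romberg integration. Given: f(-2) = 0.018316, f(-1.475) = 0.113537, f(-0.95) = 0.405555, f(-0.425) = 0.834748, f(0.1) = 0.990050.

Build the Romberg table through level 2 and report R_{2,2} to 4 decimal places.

0.9863

R_{0,0} (trapezoid, 1 panel, h=2.1000): 1.058784
R_{1,0} (trapezoid, 2 panels, h=1.0500): 0.955225
R_{2,0} (trapezoid, 4 panels, h=0.5250): 0.975462
R_{1,1} = 0.955225 + (0.955225 − 1.058784)/3 = 0.920705
R_{2,1} = 0.975462 + (0.975462 − 0.955225)/3 = 0.982208
R_{2,2} = 0.982208 + (0.982208 − 0.920705)/15 = 0.986308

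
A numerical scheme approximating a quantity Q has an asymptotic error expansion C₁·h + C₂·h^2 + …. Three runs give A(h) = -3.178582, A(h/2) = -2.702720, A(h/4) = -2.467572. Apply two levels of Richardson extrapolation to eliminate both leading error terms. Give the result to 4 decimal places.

First eliminate the h term (factor 2^1 = 2):
  B₁ = (2·(-2.702720) − (-3.178582))/1 = -2.226858
  B₂ = (2·(-2.467572) − (-2.702720))/1 = -2.232424
Then eliminate the h^2 term (factor 2^2 = 4):
  (4·(-2.232424) − (-2.226858))/3 = -2.234279

-2.2343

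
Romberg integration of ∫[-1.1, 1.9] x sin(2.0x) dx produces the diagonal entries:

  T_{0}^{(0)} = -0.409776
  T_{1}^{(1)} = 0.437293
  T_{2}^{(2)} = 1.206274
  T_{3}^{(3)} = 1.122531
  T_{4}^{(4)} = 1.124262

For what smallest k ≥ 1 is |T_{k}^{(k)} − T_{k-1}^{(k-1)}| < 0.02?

k = 4

|T_{1}^{(1)} − T_{0}^{(0)}| = 0.847069 ≥ 0.02
|T_{2}^{(2)} − T_{1}^{(1)}| = 0.768981 ≥ 0.02
|T_{3}^{(3)} − T_{2}^{(2)}| = 0.083743 ≥ 0.02
|T_{4}^{(4)} − T_{3}^{(3)}| = 0.001731 < 0.02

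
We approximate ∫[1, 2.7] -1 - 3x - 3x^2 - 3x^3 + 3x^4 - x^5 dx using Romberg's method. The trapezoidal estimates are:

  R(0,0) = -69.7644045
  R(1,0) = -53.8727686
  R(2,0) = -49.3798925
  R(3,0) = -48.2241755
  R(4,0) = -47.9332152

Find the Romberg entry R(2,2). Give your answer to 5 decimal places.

Richardson extrapolation on the trapezoidal column (denominator 4−1=3):
R(1,1) = (4·(-53.8727686) − (-69.7644045)) / 3 = -48.5755566
R(2,1) = -49.3798925 + (-49.3798925 − (-53.8727686))/3 = -47.8822671
R(2,2) = -47.8822671 + (-47.8822671 − (-48.5755566))/15 = -47.8360478

-47.83605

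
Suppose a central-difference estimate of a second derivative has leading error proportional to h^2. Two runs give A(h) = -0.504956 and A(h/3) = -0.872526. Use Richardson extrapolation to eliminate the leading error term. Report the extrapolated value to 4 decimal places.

-0.9185

The leading error scales as h^2; refining by a factor of 3 reduces it by 3^2 = 9.
Extrapolated value = (9·A(h/3) − A(h)) / (9 − 1)
= (9·(-0.872526) − (-0.504956)) / 8
= -7.347778 / 8 = -0.918472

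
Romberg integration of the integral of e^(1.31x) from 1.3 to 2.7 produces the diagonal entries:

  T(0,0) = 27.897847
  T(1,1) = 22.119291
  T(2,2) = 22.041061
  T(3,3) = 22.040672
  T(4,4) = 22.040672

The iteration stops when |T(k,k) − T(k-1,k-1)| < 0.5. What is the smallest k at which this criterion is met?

k = 2

|T(1,1) − T(0,0)| = 5.778556 ≥ 0.5
|T(2,2) − T(1,1)| = 0.078230 < 0.5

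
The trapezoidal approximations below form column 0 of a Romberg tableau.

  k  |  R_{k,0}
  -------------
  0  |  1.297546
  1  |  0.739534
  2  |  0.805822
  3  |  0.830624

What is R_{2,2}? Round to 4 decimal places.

Richardson extrapolation on the trapezoidal column (denominator 4−1=3):
R_{1,1} = 0.739534 + (0.739534 − 1.297546)/3 = 0.553530
R_{2,1} = 0.805822 + (0.805822 − 0.739534)/3 = 0.827918
R_{2,2} = 0.827918 + (0.827918 − 0.553530)/15 = 0.846211
(Column j=1 coincides with Simpson's rule on the same nodes.)

0.8462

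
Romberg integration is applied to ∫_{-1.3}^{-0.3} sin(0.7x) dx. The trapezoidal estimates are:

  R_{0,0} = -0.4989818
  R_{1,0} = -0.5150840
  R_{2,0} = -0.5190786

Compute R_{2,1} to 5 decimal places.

R_{2,1} = -0.5190786 + (-0.5190786 − (-0.5150840))/3 = -0.5204101

-0.52041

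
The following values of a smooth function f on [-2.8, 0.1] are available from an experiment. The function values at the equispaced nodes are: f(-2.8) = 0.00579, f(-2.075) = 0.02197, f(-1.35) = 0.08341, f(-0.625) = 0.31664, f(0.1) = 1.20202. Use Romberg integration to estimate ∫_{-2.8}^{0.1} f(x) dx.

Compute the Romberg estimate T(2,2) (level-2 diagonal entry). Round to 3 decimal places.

0.654

T(0,0) (trapezoid, 1 panel, h=2.9000): 1.75132
T(1,0) (trapezoid, 2 panels, h=1.4500): 0.99661
T(2,0) (trapezoid, 4 panels, h=0.7250): 0.74380
T(1,1) = 0.99661 + (0.99661 − 1.75132)/3 = 0.74504
T(2,1) = 0.74380 + (0.74380 − 0.99661)/3 = 0.65953
T(2,2) = 0.65953 + (0.65953 − 0.74504)/15 = 0.65383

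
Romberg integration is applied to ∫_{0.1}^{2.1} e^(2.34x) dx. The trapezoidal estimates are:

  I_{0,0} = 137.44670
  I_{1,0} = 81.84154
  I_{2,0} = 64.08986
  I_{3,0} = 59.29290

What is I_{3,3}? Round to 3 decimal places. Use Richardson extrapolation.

Richardson extrapolation on the trapezoidal column (denominator 4−1=3):
I_{1,1} = (4·81.84154 − 137.44670) / 3 = 63.30649
I_{2,1} = (4·64.08986 − 81.84154) / 3 = 58.17263
I_{3,1} = (4·59.29290 − 64.08986) / 3 = 57.69391
I_{2,2} = (16·58.17263 − 63.30649) / 15 = 57.83037
I_{3,2} = (16·57.69391 − 58.17263) / 15 = 57.66200
I_{3,3} = 57.66200 + (57.66200 − 57.83037)/63 = 57.65933
(Column j=1 coincides with Simpson's rule on the same nodes.)

57.659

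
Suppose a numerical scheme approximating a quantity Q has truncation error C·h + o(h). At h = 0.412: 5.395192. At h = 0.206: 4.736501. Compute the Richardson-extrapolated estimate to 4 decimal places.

Extrapolated value = (2·A(h/2) − A(h)) / (2 − 1)
= (2·4.736501 − 5.395192) / 1
= 4.077810 / 1 = 4.077810

4.0778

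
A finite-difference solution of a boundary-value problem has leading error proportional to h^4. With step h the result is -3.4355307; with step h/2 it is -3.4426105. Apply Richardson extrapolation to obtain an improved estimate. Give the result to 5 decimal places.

The leading error scales as h^4; refining by a factor of 2 reduces it by 2^4 = 16.
Extrapolated value = (16·A(h/2) − A(h)) / (16 − 1)
= (16·(-3.4426105) − (-3.4355307)) / 15
= -51.6462373 / 15 = -3.4430825

-3.44308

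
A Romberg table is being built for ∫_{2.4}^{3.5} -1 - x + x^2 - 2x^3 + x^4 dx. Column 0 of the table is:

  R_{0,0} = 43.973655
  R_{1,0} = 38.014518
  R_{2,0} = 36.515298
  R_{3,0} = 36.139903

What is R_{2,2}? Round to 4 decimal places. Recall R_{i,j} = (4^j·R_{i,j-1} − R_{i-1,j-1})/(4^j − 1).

36.0147

Richardson extrapolation on the trapezoidal column (denominator 4−1=3):
R_{1,1} = (4·38.014518 − 43.973655) / 3 = 36.028139
R_{2,1} = (4·36.515298 − 38.014518) / 3 = 36.015558
R_{2,2} = 36.015558 + (36.015558 − 36.028139)/15 = 36.014719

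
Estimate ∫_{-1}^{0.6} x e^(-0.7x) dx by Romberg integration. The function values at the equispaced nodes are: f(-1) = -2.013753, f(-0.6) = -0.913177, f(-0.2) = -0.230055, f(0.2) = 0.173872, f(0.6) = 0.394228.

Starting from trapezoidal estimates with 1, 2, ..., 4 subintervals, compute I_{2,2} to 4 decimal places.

I_{0,0} (trapezoid, 1 panel, h=1.6000): -1.295620
I_{1,0} (trapezoid, 2 panels, h=0.8000): -0.831854
I_{2,0} (trapezoid, 4 panels, h=0.4000): -0.711649
I_{1,1} = -0.831854 + (-0.831854 − (-1.295620))/3 = -0.677265
I_{2,1} = -0.711649 + (-0.711649 − (-0.831854))/3 = -0.671581
I_{2,2} = -0.671581 + (-0.671581 − (-0.677265))/15 = -0.671202

-0.6712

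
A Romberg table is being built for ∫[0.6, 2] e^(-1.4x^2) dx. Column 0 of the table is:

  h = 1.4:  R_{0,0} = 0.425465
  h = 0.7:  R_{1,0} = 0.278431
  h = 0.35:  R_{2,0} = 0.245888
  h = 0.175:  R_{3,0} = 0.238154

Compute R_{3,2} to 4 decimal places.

0.2356

Richardson extrapolation on the trapezoidal column (denominator 4−1=3):
R_{2,1} = 0.245888 + (0.245888 − 0.278431)/3 = 0.235040
R_{3,1} = 0.238154 + (0.238154 − 0.245888)/3 = 0.235576
R_{3,2} = 0.235576 + (0.235576 − 0.235040)/15 = 0.235612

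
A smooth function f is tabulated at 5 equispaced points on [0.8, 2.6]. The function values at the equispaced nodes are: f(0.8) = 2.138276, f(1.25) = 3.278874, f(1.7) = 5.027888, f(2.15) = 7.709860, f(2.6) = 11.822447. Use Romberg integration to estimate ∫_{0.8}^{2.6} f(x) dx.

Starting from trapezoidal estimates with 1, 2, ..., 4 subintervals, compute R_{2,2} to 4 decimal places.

R_{0,0} (trapezoid, 1 panel, h=1.8000): 12.564651
R_{1,0} (trapezoid, 2 panels, h=0.9000): 10.807425
R_{2,0} (trapezoid, 4 panels, h=0.4500): 10.348643
R_{1,1} = 10.807425 + (10.807425 − 12.564651)/3 = 10.221683
R_{2,1} = 10.348643 + (10.348643 − 10.807425)/3 = 10.195716
R_{2,2} = 10.195716 + (10.195716 − 10.221683)/15 = 10.193985

10.1940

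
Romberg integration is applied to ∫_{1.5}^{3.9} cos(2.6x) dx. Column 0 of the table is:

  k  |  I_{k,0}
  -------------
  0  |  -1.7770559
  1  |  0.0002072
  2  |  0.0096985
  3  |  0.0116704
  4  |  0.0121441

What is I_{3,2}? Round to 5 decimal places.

0.01229

Richardson extrapolation on the trapezoidal column (denominator 4−1=3):
I_{2,1} = (4·0.0096985 − 0.0002072) / 3 = 0.0128623
I_{3,1} = (4·0.0116704 − 0.0096985) / 3 = 0.0123277
I_{3,2} = 0.0123277 + (0.0123277 − 0.0128623)/15 = 0.0122921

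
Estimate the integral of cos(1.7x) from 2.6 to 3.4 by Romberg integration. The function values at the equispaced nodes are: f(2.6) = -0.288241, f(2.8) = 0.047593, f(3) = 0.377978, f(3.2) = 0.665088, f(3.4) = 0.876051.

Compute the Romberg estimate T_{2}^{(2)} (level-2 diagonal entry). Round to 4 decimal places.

0.2796

T_{0}^{(0)} (trapezoid, 1 panel, h=0.8000): 0.235124
T_{1}^{(0)} (trapezoid, 2 panels, h=0.4000): 0.268753
T_{2}^{(0)} (trapezoid, 4 panels, h=0.2000): 0.276913
T_{1}^{(1)} = 0.268753 + (0.268753 − 0.235124)/3 = 0.279963
T_{2}^{(1)} = 0.276913 + (0.276913 − 0.268753)/3 = 0.279633
T_{2}^{(2)} = 0.279633 + (0.279633 − 0.279963)/15 = 0.279611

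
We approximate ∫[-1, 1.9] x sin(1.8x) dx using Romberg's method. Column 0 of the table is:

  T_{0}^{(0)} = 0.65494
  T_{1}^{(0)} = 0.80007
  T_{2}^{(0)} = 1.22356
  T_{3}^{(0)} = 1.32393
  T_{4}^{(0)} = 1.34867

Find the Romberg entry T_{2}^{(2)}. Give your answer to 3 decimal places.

1.399

T_{1}^{(1)} = 0.80007 + (0.80007 − 0.65494)/3 = 0.84845
T_{2}^{(1)} = 1.22356 + (1.22356 − 0.80007)/3 = 1.36472
T_{2}^{(2)} = (16·1.36472 − 0.84845) / 15 = 1.39914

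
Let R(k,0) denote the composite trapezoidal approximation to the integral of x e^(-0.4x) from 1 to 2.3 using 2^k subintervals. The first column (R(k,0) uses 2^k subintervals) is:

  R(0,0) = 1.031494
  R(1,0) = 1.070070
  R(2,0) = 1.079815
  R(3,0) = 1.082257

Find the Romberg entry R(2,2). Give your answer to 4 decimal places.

Richardson extrapolation on the trapezoidal column (denominator 4−1=3):
R(1,1) = 1.070070 + (1.070070 − 1.031494)/3 = 1.082929
R(2,1) = 1.079815 + (1.079815 − 1.070070)/3 = 1.083063
R(2,2) = (16·1.083063 − 1.082929) / 15 = 1.083072

1.0831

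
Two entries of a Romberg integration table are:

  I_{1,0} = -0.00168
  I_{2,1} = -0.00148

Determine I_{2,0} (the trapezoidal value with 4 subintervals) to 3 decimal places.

From I_{2,1} = (4·I_{2,0} − I_{1,0})/3, solve for I_{2,0}:
4·I_{2,0} = 3·(-0.00148) + (-0.00168) = -0.00612
I_{2,0} = -0.00153

-0.002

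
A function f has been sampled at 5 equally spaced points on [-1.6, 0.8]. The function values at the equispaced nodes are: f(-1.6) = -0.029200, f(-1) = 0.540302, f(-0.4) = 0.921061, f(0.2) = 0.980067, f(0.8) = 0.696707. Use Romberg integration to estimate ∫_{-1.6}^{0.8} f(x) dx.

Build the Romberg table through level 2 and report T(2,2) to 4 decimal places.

1.7167

T(0,0) (trapezoid, 1 panel, h=2.4000): 0.801008
T(1,0) (trapezoid, 2 panels, h=1.2000): 1.505777
T(2,0) (trapezoid, 4 panels, h=0.6000): 1.665110
T(1,1) = 1.505777 + (1.505777 − 0.801008)/3 = 1.740700
T(2,1) = 1.665110 + (1.665110 − 1.505777)/3 = 1.718221
T(2,2) = 1.718221 + (1.718221 − 1.740700)/15 = 1.716722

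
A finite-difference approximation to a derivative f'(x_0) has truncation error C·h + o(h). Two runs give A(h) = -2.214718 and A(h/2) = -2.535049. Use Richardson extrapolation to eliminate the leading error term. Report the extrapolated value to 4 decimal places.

-2.8554

The leading error scales as h; refining by a factor of 2 reduces it by 2^1 = 2.
Extrapolated value = (2·A(h/2) − A(h)) / (2 − 1)
= (2·(-2.535049) − (-2.214718)) / 1
= -2.855380 / 1 = -2.855380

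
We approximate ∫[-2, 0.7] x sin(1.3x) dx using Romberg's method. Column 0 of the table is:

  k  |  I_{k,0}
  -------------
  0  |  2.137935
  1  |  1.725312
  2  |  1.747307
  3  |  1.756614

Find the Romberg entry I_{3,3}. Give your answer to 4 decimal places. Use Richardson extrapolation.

Richardson extrapolation on the trapezoidal column (denominator 4−1=3):
I_{1,1} = (4·1.725312 − 2.137935) / 3 = 1.587771
I_{2,1} = 1.747307 + (1.747307 − 1.725312)/3 = 1.754639
I_{3,1} = (4·1.756614 − 1.747307) / 3 = 1.759716
I_{2,2} = (16·1.754639 − 1.587771) / 15 = 1.765764
I_{3,2} = 1.759716 + (1.759716 − 1.754639)/15 = 1.760054
I_{3,3} = (64·1.760054 − 1.765764) / 63 = 1.759963

1.7600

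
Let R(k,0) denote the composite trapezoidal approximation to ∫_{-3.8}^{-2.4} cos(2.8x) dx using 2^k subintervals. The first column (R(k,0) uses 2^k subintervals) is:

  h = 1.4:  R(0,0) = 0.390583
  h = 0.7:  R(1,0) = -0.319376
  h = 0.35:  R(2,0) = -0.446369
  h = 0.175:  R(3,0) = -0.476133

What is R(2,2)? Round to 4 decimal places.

-0.4842

Richardson extrapolation on the trapezoidal column (denominator 4−1=3):
R(1,1) = -0.319376 + (-0.319376 − 0.390583)/3 = -0.556029
R(2,1) = (4·(-0.446369) − (-0.319376)) / 3 = -0.488700
R(2,2) = -0.488700 + (-0.488700 − (-0.556029))/15 = -0.484211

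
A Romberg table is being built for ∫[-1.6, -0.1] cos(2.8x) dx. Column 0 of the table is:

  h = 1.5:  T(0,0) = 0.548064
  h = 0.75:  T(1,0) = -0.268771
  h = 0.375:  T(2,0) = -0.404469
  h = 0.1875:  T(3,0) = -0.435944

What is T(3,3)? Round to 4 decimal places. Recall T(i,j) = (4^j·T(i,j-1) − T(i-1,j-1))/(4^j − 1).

Richardson extrapolation on the trapezoidal column (denominator 4−1=3):
T(1,1) = -0.268771 + (-0.268771 − 0.548064)/3 = -0.541049
T(2,1) = (4·(-0.404469) − (-0.268771)) / 3 = -0.449702
T(3,1) = -0.435944 + (-0.435944 − (-0.404469))/3 = -0.446436
T(2,2) = -0.449702 + (-0.449702 − (-0.541049))/15 = -0.443612
T(3,2) = -0.446436 + (-0.446436 − (-0.449702))/15 = -0.446218
T(3,3) = (64·(-0.446218) − (-0.443612)) / 63 = -0.446259

-0.4463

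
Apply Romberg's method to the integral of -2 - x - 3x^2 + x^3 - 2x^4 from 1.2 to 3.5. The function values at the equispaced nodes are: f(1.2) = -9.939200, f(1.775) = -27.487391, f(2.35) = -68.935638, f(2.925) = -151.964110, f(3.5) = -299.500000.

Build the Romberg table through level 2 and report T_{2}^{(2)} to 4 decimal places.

-223.2469

T_{0}^{(0)} (trapezoid, 1 panel, h=2.3000): -355.855080
T_{1}^{(0)} (trapezoid, 2 panels, h=1.1500): -257.203524
T_{2}^{(0)} (trapezoid, 4 panels, h=0.5750): -231.786375
T_{1}^{(1)} = -257.203524 + (-257.203524 − (-355.855080))/3 = -224.319672
T_{2}^{(1)} = -231.786375 + (-231.786375 − (-257.203524))/3 = -223.313992
T_{2}^{(2)} = -223.313992 + (-223.313992 − (-224.319672))/15 = -223.246947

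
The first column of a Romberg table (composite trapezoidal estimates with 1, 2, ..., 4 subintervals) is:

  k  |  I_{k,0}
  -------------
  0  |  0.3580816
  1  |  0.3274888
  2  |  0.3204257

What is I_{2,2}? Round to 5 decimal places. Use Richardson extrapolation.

0.31812

Richardson extrapolation on the trapezoidal column (denominator 4−1=3):
I_{1,1} = (4·0.3274888 − 0.3580816) / 3 = 0.3172912
I_{2,1} = (4·0.3204257 − 0.3274888) / 3 = 0.3180713
I_{2,2} = (16·0.3180713 − 0.3172912) / 15 = 0.3181233
(Column j=1 coincides with Simpson's rule on the same nodes.)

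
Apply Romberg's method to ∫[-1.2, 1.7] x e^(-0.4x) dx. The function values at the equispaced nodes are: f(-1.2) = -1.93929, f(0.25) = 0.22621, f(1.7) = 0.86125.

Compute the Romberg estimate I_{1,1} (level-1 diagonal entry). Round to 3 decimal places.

I_{0,0} (trapezoid, 1 panel, h=2.9000): -1.56316
I_{1,0} (trapezoid, 2 panels, h=1.4500): -0.45357
I_{1,1} = -0.45357 + (-0.45357 − (-1.56316))/3 = -0.08371

-0.084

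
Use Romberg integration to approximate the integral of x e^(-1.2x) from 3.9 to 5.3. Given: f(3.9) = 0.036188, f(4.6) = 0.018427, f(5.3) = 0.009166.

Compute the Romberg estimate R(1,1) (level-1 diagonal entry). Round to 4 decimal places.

0.0278

R(0,0) (trapezoid, 1 panel, h=1.4000): 0.031748
R(1,0) (trapezoid, 2 panels, h=0.7000): 0.028773
R(1,1) = 0.028773 + (0.028773 − 0.031748)/3 = 0.027781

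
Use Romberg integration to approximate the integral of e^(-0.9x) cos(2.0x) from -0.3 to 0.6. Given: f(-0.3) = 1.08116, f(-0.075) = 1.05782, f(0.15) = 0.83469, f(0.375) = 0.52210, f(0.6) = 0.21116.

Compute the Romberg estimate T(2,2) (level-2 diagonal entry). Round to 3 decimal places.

0.696

T(0,0) (trapezoid, 1 panel, h=0.9000): 0.58154
T(1,0) (trapezoid, 2 panels, h=0.4500): 0.66638
T(2,0) (trapezoid, 4 panels, h=0.2250): 0.68867
T(1,1) = 0.66638 + (0.66638 − 0.58154)/3 = 0.69466
T(2,1) = 0.68867 + (0.68867 − 0.66638)/3 = 0.69610
T(2,2) = 0.69610 + (0.69610 − 0.69466)/15 = 0.69620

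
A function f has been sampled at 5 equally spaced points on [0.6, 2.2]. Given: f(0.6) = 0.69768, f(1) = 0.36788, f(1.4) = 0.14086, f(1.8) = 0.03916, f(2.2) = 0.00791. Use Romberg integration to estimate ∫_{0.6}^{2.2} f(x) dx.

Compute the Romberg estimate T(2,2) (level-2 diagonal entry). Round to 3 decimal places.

T(0,0) (trapezoid, 1 panel, h=1.6000): 0.56447
T(1,0) (trapezoid, 2 panels, h=0.8000): 0.39492
T(2,0) (trapezoid, 4 panels, h=0.4000): 0.36028
T(1,1) = 0.39492 + (0.39492 − 0.56447)/3 = 0.33840
T(2,1) = 0.36028 + (0.36028 − 0.39492)/3 = 0.34873
T(2,2) = 0.34873 + (0.34873 − 0.33840)/15 = 0.34942

0.349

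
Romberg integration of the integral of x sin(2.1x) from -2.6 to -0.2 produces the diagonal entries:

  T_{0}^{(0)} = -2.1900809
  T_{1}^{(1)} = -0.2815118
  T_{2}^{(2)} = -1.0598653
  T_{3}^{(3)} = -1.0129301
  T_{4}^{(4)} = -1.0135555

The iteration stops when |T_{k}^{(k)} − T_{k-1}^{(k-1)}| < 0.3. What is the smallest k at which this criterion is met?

|T_{1}^{(1)} − T_{0}^{(0)}| = 1.9085691 ≥ 0.3
|T_{2}^{(2)} − T_{1}^{(1)}| = 0.7783535 ≥ 0.3
|T_{3}^{(3)} − T_{2}^{(2)}| = 0.0469352 < 0.3

k = 3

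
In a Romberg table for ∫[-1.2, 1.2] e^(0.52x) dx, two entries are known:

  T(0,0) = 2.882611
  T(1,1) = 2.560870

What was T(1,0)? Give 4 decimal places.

From T(1,1) = (4·T(1,0) − T(0,0))/3, solve for T(1,0):
4·T(1,0) = 3·2.560870 + 2.882611 = 10.565221
T(1,0) = 2.641305

2.6413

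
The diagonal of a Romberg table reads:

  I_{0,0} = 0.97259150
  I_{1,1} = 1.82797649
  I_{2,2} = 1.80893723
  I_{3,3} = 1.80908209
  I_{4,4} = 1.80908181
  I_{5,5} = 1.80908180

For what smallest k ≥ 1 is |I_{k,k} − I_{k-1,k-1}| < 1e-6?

k = 4

|I_{1,1} − I_{0,0}| = 0.85538499 ≥ 1e-6
|I_{2,2} − I_{1,1}| = 0.01903926 ≥ 1e-6
|I_{3,3} − I_{2,2}| = 0.00014486 ≥ 1e-6
|I_{4,4} − I_{3,3}| = 0.00000028 < 1e-6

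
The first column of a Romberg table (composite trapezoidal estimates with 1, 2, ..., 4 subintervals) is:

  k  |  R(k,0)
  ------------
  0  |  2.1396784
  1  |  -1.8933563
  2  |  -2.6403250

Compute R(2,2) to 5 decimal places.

R(1,1) = (4·(-1.8933563) − 2.1396784) / 3 = -3.2377012
R(2,1) = -2.6403250 + (-2.6403250 − (-1.8933563))/3 = -2.8893146
R(2,2) = (16·(-2.8893146) − (-3.2377012)) / 15 = -2.8660888

-2.86609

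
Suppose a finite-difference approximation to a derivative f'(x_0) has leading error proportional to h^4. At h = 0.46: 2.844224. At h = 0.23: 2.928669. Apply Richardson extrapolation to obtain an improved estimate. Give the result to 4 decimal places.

The leading error scales as h^4; refining by a factor of 2 reduces it by 2^4 = 16.
Extrapolated value = (16·A(h/2) − A(h)) / (16 − 1)
= (16·2.928669 − 2.844224) / 15
= 44.014480 / 15 = 2.934299

2.9343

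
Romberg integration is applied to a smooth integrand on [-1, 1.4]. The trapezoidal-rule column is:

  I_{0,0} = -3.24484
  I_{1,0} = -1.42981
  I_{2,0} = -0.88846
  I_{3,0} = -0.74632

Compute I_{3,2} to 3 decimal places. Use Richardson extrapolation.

-0.698

Richardson extrapolation on the trapezoidal column (denominator 4−1=3):
I_{2,1} = -0.88846 + (-0.88846 − (-1.42981))/3 = -0.70801
I_{3,1} = (4·(-0.74632) − (-0.88846)) / 3 = -0.69894
I_{3,2} = (16·(-0.69894) − (-0.70801)) / 15 = -0.69834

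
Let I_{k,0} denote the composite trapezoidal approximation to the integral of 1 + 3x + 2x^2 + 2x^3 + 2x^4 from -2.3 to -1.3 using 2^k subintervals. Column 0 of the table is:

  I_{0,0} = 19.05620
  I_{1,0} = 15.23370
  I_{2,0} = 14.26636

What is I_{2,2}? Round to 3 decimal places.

Richardson extrapolation on the trapezoidal column (denominator 4−1=3):
I_{1,1} = (4·15.23370 − 19.05620) / 3 = 13.95953
I_{2,1} = (4·14.26636 − 15.23370) / 3 = 13.94391
I_{2,2} = (16·13.94391 − 13.95953) / 15 = 13.94287

13.943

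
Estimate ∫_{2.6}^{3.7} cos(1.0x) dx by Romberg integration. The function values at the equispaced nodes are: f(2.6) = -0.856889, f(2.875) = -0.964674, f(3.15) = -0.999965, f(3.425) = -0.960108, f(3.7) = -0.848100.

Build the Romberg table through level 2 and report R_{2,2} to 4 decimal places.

R_{0,0} (trapezoid, 1 panel, h=1.1000): -0.937744
R_{1,0} (trapezoid, 2 panels, h=0.5500): -1.018853
R_{2,0} (trapezoid, 4 panels, h=0.2750): -1.038741
R_{1,1} = -1.018853 + (-1.018853 − (-0.937744))/3 = -1.045889
R_{2,1} = -1.038741 + (-1.038741 − (-1.018853))/3 = -1.045370
R_{2,2} = -1.045370 + (-1.045370 − (-1.045889))/15 = -1.045335

-1.0453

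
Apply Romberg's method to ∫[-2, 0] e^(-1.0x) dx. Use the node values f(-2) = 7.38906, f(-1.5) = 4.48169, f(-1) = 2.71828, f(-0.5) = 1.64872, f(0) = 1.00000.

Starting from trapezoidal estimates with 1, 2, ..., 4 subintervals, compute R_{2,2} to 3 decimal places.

R_{0,0} (trapezoid, 1 panel, h=2.0000): 8.38906
R_{1,0} (trapezoid, 2 panels, h=1.0000): 6.91281
R_{2,0} (trapezoid, 4 panels, h=0.5000): 6.52161
R_{1,1} = 6.91281 + (6.91281 − 8.38906)/3 = 6.42073
R_{2,1} = 6.52161 + (6.52161 − 6.91281)/3 = 6.39121
R_{2,2} = 6.39121 + (6.39121 − 6.42073)/15 = 6.38924

6.389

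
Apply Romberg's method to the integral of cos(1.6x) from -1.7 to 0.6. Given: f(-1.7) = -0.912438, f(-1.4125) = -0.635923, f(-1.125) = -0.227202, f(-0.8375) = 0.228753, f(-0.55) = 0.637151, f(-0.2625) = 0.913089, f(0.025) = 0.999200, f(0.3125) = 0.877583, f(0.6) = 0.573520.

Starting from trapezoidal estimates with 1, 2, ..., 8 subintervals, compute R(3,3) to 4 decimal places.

R(0,0) (trapezoid, 1 panel, h=2.3000): -0.389756
R(1,0) (trapezoid, 2 panels, h=1.1500): 0.537846
R(2,0) (trapezoid, 4 panels, h=0.5750): 0.712822
R(3,0) (trapezoid, 8 panels, h=0.2875): 0.754168
R(1,1) = 0.537846 + (0.537846 − (-0.389756))/3 = 0.847047
R(2,1) = 0.712822 + (0.712822 − 0.537846)/3 = 0.771147
R(3,1) = 0.754168 + (0.754168 − 0.712822)/3 = 0.767950
R(2,2) = 0.771147 + (0.771147 − 0.847047)/15 = 0.766087
R(3,2) = 0.767950 + (0.767950 − 0.771147)/15 = 0.767737
R(3,3) = 0.767737 + (0.767737 − 0.766087)/63 = 0.767763

0.7678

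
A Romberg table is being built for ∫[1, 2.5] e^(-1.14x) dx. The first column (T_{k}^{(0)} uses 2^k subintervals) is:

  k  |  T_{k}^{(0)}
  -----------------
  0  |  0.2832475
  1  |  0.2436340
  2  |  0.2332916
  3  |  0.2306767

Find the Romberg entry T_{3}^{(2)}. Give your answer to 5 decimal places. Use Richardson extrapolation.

0.22980

T_{2}^{(1)} = 0.2332916 + (0.2332916 − 0.2436340)/3 = 0.2298441
T_{3}^{(1)} = 0.2306767 + (0.2306767 − 0.2332916)/3 = 0.2298051
T_{3}^{(2)} = (16·0.2298051 − 0.2298441) / 15 = 0.2298025
(Column j=1 coincides with Simpson's rule on the same nodes.)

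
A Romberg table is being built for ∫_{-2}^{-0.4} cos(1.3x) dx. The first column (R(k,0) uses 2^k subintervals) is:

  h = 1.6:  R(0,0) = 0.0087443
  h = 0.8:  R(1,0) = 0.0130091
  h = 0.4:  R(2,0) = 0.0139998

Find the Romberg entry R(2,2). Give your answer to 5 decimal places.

R(1,1) = (4·0.0130091 − 0.0087443) / 3 = 0.0144307
R(2,1) = 0.0139998 + (0.0139998 − 0.0130091)/3 = 0.0143300
R(2,2) = 0.0143300 + (0.0143300 − 0.0144307)/15 = 0.0143233

0.01432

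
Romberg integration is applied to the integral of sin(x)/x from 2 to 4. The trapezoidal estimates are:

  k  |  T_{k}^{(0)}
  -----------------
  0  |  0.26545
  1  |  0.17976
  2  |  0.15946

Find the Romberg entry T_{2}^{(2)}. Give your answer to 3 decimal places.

Richardson extrapolation on the trapezoidal column (denominator 4−1=3):
T_{1}^{(1)} = 0.17976 + (0.17976 − 0.26545)/3 = 0.15120
T_{2}^{(1)} = 0.15946 + (0.15946 − 0.17976)/3 = 0.15269
T_{2}^{(2)} = (16·0.15269 − 0.15120) / 15 = 0.15279

0.153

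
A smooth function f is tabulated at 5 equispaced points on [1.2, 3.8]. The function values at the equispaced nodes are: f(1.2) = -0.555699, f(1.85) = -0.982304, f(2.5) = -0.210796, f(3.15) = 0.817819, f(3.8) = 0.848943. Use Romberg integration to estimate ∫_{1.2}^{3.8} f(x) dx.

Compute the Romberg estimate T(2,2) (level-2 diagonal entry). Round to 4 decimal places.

-0.1658

T(0,0) (trapezoid, 1 panel, h=2.6000): 0.381217
T(1,0) (trapezoid, 2 panels, h=1.3000): -0.083426
T(2,0) (trapezoid, 4 panels, h=0.6500): -0.148628
T(1,1) = -0.083426 + (-0.083426 − 0.381217)/3 = -0.238307
T(2,1) = -0.148628 + (-0.148628 − (-0.083426))/3 = -0.170362
T(2,2) = -0.170362 + (-0.170362 − (-0.238307))/15 = -0.165832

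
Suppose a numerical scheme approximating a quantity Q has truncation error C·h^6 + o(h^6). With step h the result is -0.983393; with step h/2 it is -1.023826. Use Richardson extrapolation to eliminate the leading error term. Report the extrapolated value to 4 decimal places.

-1.0245

The leading error scales as h^6; refining by a factor of 2 reduces it by 2^6 = 64.
Extrapolated value = (64·A(h/2) − A(h)) / (64 − 1)
= (64·(-1.023826) − (-0.983393)) / 63
= -64.541471 / 63 = -1.024468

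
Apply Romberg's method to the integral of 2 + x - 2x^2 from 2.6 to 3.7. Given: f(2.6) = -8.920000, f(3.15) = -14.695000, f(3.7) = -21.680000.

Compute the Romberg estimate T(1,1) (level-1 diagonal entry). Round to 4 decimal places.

-16.3863

T(0,0) (trapezoid, 1 panel, h=1.1000): -16.830000
T(1,0) (trapezoid, 2 panels, h=0.5500): -16.497250
T(1,1) = -16.497250 + (-16.497250 − (-16.830000))/3 = -16.386333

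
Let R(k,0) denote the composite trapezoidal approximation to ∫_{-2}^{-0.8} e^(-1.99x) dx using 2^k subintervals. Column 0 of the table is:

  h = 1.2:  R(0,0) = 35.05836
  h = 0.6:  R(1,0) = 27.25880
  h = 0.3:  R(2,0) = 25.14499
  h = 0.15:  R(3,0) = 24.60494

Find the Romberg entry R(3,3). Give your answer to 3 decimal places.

24.424

Richardson extrapolation on the trapezoidal column (denominator 4−1=3):
R(1,1) = 27.25880 + (27.25880 − 35.05836)/3 = 24.65895
R(2,1) = (4·25.14499 − 27.25880) / 3 = 24.44039
R(3,1) = 24.60494 + (24.60494 − 25.14499)/3 = 24.42492
R(2,2) = 24.44039 + (24.44039 − 24.65895)/15 = 24.42582
R(3,2) = 24.42492 + (24.42492 − 24.44039)/15 = 24.42389
R(3,3) = (64·24.42389 − 24.42582) / 63 = 24.42386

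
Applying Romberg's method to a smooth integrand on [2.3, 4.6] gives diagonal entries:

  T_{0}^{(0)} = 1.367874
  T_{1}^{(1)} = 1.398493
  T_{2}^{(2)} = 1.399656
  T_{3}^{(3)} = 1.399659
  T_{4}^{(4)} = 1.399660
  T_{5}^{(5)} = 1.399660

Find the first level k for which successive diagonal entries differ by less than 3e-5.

|T_{1}^{(1)} − T_{0}^{(0)}| = 0.030619 ≥ 3e-5
|T_{2}^{(2)} − T_{1}^{(1)}| = 0.001163 ≥ 3e-5
|T_{3}^{(3)} − T_{2}^{(2)}| = 0.000003 < 3e-5

k = 3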